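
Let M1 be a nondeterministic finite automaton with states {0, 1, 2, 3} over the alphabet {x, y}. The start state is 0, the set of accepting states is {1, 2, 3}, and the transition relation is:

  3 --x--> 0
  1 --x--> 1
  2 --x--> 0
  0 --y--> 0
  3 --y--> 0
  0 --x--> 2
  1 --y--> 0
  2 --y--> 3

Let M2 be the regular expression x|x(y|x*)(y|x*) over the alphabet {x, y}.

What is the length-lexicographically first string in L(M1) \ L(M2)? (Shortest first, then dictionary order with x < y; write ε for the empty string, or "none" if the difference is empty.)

The string yx is accepted by M1 but not by M2.
No shorter string lies in the difference, and yx is the lexicographically first length-2 string in L(M1) \ L(M2).

yx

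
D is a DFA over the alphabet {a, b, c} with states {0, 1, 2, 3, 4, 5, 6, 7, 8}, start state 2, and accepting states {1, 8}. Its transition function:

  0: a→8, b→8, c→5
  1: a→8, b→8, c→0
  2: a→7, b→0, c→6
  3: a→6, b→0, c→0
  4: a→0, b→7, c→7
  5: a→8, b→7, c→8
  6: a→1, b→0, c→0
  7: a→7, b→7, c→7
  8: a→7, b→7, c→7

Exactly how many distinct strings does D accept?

The useful subgraph on states {0, 1, 2, 5, 6, 8} is acyclic, so L(D) is finite; the longest accepting path visits 6 useful states, giving maximum string length 5.
Counting accepting paths from 2 by length: 3 of length 2, 8 of length 3, 6 of length 4, 2 of length 5. Total 19.

19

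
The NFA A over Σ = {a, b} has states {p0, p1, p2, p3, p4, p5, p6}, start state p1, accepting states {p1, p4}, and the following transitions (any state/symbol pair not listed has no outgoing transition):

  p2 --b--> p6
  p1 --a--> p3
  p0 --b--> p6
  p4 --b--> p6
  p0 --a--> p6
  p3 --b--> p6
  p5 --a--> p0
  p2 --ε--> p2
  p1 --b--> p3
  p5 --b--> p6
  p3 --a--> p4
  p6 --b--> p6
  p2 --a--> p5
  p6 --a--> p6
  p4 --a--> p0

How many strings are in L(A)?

3

The useful subgraph on states {p1, p3, p4} is acyclic, so L(A) is finite; the longest accepting path visits 3 useful states, giving maximum string length 2.
Counting accepting paths from p1 by length: 1 of length 0, 2 of length 2. Total 3.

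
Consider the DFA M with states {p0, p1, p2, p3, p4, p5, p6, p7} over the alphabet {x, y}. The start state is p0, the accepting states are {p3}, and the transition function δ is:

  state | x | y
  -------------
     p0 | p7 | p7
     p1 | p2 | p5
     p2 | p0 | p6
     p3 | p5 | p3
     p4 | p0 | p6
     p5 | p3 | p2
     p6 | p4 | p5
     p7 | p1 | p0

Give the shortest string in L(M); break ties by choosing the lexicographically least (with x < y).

A breadth-first search from p0 reaches an accepting state first via the path p0 → p7 → p1 → p5 → p3 on input xxyx.
No string of length < 4 is accepted (BFS exhausts all shorter strings without reaching an accepting state), and xxyx is the lexicographically least accepting string of length 4.

xxyx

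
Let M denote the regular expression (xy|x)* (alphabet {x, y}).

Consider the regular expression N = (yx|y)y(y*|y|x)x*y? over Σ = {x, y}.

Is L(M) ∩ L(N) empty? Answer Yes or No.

Yes

Converting the expression M to a DFA (subset construction, then merging equivalent states) gives the minimal DFA with states {m0, m1, m2}, start state m0, accepting states {m0, m1} and transitions m0: x→m1, y→m2; m1: x→m1, y→m0; m2: x→m2, y→m2.
Converting the expression N to a DFA (subset construction, then merging equivalent states) gives the minimal DFA with states {n0, n1, n2, n3, n4, n5, n6}, start state n0, accepting states {n4, n5, n6} and transitions n0: x→n1, y→n2; n1: x→n1, y→n1; n2: x→n3, y→n4; n3: x→n1, y→n4; n4: x→n5, y→n4; n5: x→n5, y→n6; n6: x→n1, y→n1.
Exploring the product automaton M × N from the start pair (m0, n0), following both machines on each input symbol, reaches 9 state pairs: (m0, n0), (m1, n1), (m2, n2), (m0, n1), (m2, n3), (m2, n4), (m2, n1), (m2, n5), (m2, n6).
M accepts in {m0, m1} and N accepts in {n4, n5, n6}; no reachable pair has both components accepting, so no string drives both machines to acceptance simultaneously and L(M) ∩ L(N) = ∅.
So no string is accepted by both, and the intersection is empty.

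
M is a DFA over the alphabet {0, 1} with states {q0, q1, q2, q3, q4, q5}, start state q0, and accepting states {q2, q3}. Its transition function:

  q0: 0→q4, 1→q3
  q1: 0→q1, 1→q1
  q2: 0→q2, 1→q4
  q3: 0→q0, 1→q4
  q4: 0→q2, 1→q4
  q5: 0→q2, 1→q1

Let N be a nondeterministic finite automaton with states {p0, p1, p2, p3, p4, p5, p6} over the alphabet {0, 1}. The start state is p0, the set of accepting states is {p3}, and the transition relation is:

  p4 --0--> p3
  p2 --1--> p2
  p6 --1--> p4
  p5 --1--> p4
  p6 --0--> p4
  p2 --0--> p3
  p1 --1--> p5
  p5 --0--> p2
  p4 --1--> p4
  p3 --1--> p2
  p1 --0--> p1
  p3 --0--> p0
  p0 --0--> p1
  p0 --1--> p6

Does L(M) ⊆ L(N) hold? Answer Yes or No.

No

The string 1 is in L(M) but not in L(N).
So L(M) ⊄ L(N).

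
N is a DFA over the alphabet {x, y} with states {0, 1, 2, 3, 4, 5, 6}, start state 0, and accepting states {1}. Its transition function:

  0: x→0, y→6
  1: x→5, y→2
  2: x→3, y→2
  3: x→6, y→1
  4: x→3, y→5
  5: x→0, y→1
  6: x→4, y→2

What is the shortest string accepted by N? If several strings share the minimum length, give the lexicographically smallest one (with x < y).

A breadth-first search from 0 reaches an accepting state first via the path 0 → 6 → 4 → 3 → 1 on input yxxy.
No string of length < 4 is accepted (BFS exhausts all shorter strings without reaching an accepting state), and yxxy is the lexicographically least accepting string of length 4.

yxxy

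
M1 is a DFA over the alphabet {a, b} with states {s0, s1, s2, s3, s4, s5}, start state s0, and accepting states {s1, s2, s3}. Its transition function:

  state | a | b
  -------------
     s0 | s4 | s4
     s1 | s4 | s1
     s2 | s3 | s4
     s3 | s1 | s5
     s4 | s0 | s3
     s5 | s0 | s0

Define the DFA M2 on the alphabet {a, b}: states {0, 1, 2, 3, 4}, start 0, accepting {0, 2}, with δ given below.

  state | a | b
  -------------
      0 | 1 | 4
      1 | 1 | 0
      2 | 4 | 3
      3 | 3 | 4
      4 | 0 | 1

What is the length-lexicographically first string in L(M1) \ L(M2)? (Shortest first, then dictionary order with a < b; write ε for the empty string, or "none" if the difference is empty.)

The string bb is accepted by M1 but not by M2.
No shorter string lies in the difference, and bb is the lexicographically first length-2 string in L(M1) \ L(M2).

bb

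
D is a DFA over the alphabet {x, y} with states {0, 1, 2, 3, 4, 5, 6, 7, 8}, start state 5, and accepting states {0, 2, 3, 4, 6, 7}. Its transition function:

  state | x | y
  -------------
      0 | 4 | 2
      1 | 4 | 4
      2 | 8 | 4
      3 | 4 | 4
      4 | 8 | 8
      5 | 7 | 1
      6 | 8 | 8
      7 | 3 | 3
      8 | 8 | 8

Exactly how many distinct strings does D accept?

The useful subgraph on states {1, 3, 4, 5, 7} is acyclic, so L(D) is finite; the longest accepting path visits 4 useful states, giving maximum string length 3.
Counting accepting paths from 5 by length: 1 of length 1, 4 of length 2, 4 of length 3. Total 9.

9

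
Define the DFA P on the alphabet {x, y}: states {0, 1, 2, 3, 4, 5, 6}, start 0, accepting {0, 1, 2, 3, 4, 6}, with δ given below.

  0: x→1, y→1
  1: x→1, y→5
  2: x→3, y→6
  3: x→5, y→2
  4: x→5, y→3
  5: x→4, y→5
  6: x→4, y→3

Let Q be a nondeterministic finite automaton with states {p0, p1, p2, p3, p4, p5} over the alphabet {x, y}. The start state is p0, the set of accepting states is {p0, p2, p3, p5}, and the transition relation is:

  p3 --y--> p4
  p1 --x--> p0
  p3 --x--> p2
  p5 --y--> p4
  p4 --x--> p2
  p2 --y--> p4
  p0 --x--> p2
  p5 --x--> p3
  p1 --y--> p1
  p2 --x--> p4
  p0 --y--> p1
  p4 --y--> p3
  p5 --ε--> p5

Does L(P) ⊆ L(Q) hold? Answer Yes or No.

No

The string y is in L(P) but not in L(Q).
So L(P) ⊄ L(Q).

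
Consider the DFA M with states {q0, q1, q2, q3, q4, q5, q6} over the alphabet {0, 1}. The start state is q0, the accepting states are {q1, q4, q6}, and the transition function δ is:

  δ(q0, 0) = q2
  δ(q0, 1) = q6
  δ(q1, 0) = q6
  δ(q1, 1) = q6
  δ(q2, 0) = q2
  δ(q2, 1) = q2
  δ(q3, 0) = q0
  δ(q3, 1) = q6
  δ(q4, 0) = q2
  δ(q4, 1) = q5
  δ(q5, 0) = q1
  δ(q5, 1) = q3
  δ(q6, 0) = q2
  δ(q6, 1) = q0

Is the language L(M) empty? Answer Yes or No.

The string 1 is accepted: the run q0 → q6 ends in the accepting state q6.
Since at least one string is accepted, L(M) is not empty.

No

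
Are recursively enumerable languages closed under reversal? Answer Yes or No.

Reverse the input and run the recogniser for L on it; this accepts exactly Lᴿ.
So the recursively enumerable languages are closed under reversal.

Yes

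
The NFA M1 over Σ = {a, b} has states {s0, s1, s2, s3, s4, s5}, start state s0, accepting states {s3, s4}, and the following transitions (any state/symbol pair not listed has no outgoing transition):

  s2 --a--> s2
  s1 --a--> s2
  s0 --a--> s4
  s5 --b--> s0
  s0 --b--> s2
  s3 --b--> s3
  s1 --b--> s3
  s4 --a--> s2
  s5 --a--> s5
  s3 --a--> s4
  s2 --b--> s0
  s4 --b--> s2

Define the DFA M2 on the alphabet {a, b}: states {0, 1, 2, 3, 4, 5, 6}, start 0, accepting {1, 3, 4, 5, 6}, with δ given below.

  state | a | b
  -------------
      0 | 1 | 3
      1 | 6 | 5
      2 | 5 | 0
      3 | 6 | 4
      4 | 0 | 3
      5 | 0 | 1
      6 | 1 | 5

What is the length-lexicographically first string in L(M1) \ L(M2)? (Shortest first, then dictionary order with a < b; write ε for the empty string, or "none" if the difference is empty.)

The string bba is accepted by M1 but not by M2.
No shorter string lies in the difference, and bba is the lexicographically first length-3 string in L(M1) \ L(M2).

bba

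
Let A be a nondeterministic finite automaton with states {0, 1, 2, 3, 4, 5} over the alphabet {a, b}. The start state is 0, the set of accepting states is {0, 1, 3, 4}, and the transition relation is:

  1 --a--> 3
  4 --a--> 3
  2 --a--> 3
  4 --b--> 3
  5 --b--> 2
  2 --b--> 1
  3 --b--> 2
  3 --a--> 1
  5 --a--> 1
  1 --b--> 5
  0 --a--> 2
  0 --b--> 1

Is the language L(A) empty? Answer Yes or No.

No

The empty string ε is accepted: the run 0 ends in the accepting state 0.
Since at least one string is accepted, L(A) is not empty.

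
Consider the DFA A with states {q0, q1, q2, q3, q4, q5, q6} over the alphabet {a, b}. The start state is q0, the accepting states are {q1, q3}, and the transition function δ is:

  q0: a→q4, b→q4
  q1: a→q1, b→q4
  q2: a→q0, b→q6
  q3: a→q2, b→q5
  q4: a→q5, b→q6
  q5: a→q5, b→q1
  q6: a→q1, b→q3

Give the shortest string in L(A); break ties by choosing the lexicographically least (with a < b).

A breadth-first search from q0 reaches an accepting state first via the path q0 → q4 → q5 → q1 on input aab.
No string of length < 3 is accepted (BFS exhausts all shorter strings without reaching an accepting state), and aab is the lexicographically least accepting string of length 3.

aab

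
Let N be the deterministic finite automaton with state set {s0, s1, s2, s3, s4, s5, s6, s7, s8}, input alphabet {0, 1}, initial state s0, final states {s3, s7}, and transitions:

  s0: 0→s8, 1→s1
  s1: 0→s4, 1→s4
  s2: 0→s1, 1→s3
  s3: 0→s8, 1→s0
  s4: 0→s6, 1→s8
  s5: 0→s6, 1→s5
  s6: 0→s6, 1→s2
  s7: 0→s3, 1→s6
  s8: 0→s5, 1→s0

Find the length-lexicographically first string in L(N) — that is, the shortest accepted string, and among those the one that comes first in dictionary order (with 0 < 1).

A breadth-first search from s0 reaches an accepting state first via the path s0 → s8 → s5 → s6 → s2 → s3 on input 00011.
No string of length < 5 is accepted (BFS exhausts all shorter strings without reaching an accepting state), and 00011 is the lexicographically least accepting string of length 5.

00011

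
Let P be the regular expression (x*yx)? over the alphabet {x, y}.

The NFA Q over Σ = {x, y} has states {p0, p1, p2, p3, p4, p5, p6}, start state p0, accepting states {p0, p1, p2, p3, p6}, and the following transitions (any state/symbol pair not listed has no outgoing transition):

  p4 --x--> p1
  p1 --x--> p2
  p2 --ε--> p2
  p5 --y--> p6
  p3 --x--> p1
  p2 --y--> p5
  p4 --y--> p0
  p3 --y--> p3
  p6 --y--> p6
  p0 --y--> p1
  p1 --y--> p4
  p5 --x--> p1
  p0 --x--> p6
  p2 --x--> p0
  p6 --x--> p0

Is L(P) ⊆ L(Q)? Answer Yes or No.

Yes

Converting the expression P to a DFA (subset construction, then merging equivalent states) gives the minimal DFA with states {r0, r1, r2, r3, r4}, start state r0, accepting states {r0, r3} and transitions r0: x→r1, y→r2; r1: x→r1, y→r2; r2: x→r3, y→r4; r3: x→r4, y→r4; r4: x→r4, y→r4.
Exploring the product automaton P × Q from the start pair (r0, p0), following both machines on each input symbol, reaches 13 state pairs: (r0, p0), (r1, p6), (r2, p1), (r1, p0), (r2, p6), (r3, p2), (r4, p4), (r3, p0), (r4, p6), (r4, p0), (r4, p5), (r4, p1), (r4, p2).
P accepts in {r0, r3} and Q accepts in {p0, p1, p2, p3, p6}. The reachable pairs whose P-component is accepting are (r0, p0), (r3, p2), (r3, p0); in each of them the Q-component is accepting too, so the product for L(P) \ L(Q) (P-component accepting, Q-component rejecting) has no reachable accepting pair and the difference is empty.
Hence every string in L(P) is also in L(Q).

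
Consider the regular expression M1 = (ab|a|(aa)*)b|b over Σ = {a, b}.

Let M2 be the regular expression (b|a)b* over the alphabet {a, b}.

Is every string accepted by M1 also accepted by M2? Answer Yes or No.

The string aab is in L(M1) but not in L(M2).
So L(M1) ⊄ L(M2).

No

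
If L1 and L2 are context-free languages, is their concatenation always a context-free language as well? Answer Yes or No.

Take grammars for L₁ and L₂ with disjoint nonterminals and start symbols S₁, S₂; adding a new start symbol with S → S₁S₂ gives a context-free grammar for L₁L₂.
So the context-free languages are closed under concatenation.

Yes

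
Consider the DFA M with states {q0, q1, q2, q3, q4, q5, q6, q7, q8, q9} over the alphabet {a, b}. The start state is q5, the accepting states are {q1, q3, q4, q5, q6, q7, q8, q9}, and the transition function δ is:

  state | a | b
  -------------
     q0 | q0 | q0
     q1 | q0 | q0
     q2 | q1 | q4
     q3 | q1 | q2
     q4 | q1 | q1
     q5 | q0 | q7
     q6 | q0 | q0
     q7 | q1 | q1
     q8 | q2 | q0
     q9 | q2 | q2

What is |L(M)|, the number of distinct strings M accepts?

The useful subgraph on states {q1, q5, q7} is acyclic, so L(M) is finite; the longest accepting path visits 3 useful states, giving maximum string length 2.
Counting accepting paths from q5 by length: 1 of length 0, 1 of length 1, 2 of length 2. Total 4.

4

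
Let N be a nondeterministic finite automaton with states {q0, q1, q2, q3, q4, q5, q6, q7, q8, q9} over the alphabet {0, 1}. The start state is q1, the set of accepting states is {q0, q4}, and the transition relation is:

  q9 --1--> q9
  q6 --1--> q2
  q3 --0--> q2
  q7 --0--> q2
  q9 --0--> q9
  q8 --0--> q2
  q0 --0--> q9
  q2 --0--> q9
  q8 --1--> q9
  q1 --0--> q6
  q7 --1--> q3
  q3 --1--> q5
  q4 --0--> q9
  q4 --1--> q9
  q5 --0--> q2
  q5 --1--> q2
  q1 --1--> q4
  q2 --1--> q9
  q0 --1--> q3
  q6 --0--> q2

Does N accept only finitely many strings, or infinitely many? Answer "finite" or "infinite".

finite

The useful states (reachable from q1 and able to reach an accepting state) are {q1, q4}.
Restricted to these states the transition graph has no cycle, so every accepting path has bounded length and L is finite.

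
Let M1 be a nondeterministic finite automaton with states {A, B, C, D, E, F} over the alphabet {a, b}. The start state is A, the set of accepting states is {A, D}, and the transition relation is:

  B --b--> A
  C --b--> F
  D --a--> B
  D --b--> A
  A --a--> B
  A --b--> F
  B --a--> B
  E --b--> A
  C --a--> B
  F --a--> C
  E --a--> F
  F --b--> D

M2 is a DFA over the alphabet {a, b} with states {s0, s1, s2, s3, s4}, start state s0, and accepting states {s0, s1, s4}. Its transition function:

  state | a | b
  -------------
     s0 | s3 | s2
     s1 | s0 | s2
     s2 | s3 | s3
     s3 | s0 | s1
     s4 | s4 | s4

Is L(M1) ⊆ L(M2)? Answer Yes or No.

No

The string bb is in L(M1) but not in L(M2).
So L(M1) ⊄ L(M2).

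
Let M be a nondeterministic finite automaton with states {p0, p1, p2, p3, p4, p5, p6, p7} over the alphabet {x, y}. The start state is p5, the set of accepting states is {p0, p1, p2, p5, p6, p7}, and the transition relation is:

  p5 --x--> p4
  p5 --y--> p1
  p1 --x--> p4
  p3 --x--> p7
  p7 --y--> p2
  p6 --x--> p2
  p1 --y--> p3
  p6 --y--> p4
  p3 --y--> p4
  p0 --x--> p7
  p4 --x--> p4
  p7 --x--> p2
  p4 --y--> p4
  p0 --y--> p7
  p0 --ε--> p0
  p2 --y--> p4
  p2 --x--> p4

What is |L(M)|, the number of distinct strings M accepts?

5

The useful subgraph on states {p1, p2, p3, p5, p7} is acyclic, so L(M) is finite; the longest accepting path visits 5 useful states, giving maximum string length 4.
Counting accepting paths from p5 by length: 1 of length 0, 1 of length 1, 1 of length 3, 2 of length 4. Total 5.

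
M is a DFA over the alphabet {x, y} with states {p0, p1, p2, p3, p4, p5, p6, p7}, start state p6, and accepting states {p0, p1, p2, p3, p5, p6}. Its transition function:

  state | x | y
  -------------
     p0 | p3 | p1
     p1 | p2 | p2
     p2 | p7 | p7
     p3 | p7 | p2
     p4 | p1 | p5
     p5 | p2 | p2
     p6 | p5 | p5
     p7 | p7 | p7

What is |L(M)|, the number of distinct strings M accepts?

7

The useful subgraph on states {p2, p5, p6} is acyclic, so L(M) is finite; the longest accepting path visits 3 useful states, giving maximum string length 2.
Counting accepting paths from p6 by length: 1 of length 0, 2 of length 1, 4 of length 2. Total 7.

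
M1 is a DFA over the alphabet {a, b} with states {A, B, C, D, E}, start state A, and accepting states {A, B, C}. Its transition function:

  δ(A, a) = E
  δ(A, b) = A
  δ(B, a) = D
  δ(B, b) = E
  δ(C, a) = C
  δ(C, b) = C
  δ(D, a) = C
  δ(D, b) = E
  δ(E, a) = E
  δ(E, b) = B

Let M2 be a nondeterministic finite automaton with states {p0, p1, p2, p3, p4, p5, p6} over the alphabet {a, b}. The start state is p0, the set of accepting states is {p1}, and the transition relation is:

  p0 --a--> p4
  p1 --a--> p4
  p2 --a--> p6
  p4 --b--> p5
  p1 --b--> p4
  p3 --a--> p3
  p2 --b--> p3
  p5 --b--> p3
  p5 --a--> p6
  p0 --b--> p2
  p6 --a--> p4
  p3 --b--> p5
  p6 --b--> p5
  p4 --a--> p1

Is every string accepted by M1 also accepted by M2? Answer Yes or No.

No

The empty string ε is in L(M1) but not in L(M2).
So L(M1) ⊄ L(M2).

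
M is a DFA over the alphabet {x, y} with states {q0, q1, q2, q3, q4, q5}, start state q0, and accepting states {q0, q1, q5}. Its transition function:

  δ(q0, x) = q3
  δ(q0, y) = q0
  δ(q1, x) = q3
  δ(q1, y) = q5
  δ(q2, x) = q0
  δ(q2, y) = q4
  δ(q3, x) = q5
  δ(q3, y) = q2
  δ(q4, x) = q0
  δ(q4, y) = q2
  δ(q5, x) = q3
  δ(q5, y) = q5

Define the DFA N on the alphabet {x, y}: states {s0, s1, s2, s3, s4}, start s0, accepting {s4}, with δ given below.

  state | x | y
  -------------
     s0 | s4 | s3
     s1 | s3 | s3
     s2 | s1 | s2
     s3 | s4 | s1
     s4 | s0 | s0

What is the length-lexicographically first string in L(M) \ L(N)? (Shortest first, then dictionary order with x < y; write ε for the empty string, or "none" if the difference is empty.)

The empty string ε is accepted by M but not by N.
Since ε is the unique shortest string, it is the required witness.

ε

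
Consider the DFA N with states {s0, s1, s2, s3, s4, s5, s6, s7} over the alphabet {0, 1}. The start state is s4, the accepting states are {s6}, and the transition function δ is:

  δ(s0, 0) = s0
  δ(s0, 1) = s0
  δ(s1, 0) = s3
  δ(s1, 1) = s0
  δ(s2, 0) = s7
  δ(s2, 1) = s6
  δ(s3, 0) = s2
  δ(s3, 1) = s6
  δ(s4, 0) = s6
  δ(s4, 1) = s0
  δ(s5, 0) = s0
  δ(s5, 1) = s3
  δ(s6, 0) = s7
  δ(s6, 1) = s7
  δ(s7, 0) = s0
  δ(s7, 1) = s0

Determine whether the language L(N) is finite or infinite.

The useful states (reachable from s4 and able to reach an accepting state) are {s4, s6}.
Restricted to these states the transition graph has no cycle, so every accepting path has bounded length and L is finite.

finite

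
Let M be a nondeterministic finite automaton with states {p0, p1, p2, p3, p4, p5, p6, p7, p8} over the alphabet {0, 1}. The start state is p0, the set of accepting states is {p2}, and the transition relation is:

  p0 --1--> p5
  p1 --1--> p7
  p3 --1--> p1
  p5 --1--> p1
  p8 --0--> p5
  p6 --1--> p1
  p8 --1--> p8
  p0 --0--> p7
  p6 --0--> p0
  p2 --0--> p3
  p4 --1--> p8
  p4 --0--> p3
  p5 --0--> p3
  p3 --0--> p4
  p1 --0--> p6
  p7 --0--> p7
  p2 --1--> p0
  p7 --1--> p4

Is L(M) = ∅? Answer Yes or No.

Yes

The states reachable from the start state are {p0, p1, p3, p4, p5, p6, p7, p8}.
None of the accepting states {p2} is reachable, so no string is accepted and L(M) = ∅.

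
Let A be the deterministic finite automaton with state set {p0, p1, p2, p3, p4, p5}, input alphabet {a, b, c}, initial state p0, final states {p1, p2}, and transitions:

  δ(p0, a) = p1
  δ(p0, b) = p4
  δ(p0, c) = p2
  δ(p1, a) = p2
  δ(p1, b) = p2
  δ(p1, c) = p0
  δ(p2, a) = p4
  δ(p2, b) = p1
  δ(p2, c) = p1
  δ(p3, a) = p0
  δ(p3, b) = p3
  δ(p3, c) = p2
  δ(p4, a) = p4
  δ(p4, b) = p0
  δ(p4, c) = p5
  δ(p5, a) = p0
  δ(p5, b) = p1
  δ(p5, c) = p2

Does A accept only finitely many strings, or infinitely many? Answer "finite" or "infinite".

State p0 is reachable from the start and can reach an accepting state, and it lies on the cycle p0 → p1 → p0.
Traversing that cycle any number of times yields accepted strings of unbounded length, so the language is infinite.

infinite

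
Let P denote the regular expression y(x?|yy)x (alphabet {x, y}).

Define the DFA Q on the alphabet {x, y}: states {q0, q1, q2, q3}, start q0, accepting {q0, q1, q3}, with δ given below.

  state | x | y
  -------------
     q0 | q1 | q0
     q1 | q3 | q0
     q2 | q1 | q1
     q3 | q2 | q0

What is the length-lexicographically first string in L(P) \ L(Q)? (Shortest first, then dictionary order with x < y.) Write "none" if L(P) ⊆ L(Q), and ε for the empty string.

Converting the expression P to a DFA (subset construction, then merging equivalent states) gives the minimal DFA with states {p0, p1, p2, p3, p4, p5, p6}, start state p0, accepting states {p3, p5} and transitions p0: x→p1, y→p2; p1: x→p1, y→p1; p2: x→p3, y→p4; p3: x→p5, y→p1; p4: x→p1, y→p6; p5: x→p1, y→p1; p6: x→p5, y→p1.
Exploring the product automaton P × Q from the start pair (p0, q0), following both machines on each input symbol, reaches 11 state pairs: (p0, q0), (p1, q1), (p2, q0), (p1, q3), (p1, q0), (p3, q1), (p4, q0), (p1, q2), (p5, q3), (p6, q0), (p5, q1).
P accepts in {p3, p5} and Q accepts in {q0, q1, q3}. The reachable pairs whose P-component is accepting are (p3, q1), (p5, q3), (p5, q1); in each of them the Q-component is accepting too, so the product for L(P) \ L(Q) (P-component accepting, Q-component rejecting) has no reachable accepting pair and the difference is empty.
So every string accepted by P is also accepted by Q: L(P) \ L(Q) = ∅ and there is no such string.

none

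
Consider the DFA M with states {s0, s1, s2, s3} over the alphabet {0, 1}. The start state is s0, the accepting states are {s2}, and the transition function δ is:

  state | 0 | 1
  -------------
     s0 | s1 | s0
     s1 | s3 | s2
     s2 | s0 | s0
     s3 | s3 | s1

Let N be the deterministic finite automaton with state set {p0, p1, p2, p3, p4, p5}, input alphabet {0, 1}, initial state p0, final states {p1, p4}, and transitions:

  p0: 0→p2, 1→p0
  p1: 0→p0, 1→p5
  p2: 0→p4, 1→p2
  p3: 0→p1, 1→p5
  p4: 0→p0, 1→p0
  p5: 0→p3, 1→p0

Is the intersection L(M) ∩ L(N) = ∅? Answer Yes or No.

Exploring the product automaton M × N from the start pair (s0, p0), following both machines on each input symbol, reaches 11 state pairs: (s0, p0), (s1, p2), (s3, p4), (s2, p2), (s3, p0), (s1, p0), (s0, p4), (s0, p2), (s3, p2), (s2, p0), (s1, p4).
M accepts in {s2} and N accepts in {p1, p4}; no reachable pair has both components accepting, so no string drives both machines to acceptance simultaneously and L(M) ∩ L(N) = ∅.
So no string is accepted by both, and the intersection is empty.

Yes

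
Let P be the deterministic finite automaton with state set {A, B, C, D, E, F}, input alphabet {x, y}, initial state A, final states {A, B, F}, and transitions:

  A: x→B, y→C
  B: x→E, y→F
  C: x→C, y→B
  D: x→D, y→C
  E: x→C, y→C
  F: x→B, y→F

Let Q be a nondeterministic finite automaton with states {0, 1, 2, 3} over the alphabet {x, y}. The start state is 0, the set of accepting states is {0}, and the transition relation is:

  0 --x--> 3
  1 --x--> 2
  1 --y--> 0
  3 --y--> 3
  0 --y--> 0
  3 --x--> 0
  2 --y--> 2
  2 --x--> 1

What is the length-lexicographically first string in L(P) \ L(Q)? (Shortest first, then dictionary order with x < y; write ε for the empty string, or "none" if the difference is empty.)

The string x is accepted by P but not by Q.
No shorter string lies in the difference, and x is the lexicographically first length-1 string in L(P) \ L(Q).

x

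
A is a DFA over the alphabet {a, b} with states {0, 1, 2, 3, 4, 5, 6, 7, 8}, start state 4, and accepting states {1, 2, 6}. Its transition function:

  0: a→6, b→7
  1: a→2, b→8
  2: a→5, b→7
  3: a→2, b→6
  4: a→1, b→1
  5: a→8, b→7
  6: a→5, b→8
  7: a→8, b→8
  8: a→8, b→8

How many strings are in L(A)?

The useful subgraph on states {1, 2, 4} is acyclic, so L(A) is finite; the longest accepting path visits 3 useful states, giving maximum string length 2.
Counting accepting paths from 4 by length: 2 of length 1, 2 of length 2. Total 4.

4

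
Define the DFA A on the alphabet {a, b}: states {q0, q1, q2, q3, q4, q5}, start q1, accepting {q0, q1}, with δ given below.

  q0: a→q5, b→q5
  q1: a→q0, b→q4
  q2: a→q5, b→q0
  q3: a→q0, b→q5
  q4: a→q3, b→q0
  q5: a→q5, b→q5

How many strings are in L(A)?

The useful subgraph on states {q0, q1, q3, q4} is acyclic, so L(A) is finite; the longest accepting path visits 4 useful states, giving maximum string length 3.
Counting accepting paths from q1 by length: 1 of length 0, 1 of length 1, 1 of length 2, 1 of length 3. Total 4.

4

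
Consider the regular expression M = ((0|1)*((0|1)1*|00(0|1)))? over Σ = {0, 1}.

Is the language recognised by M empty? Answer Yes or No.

The empty string ε matches the expression, so it belongs to L(M).
Since L(M) contains at least one string, it is not empty.

No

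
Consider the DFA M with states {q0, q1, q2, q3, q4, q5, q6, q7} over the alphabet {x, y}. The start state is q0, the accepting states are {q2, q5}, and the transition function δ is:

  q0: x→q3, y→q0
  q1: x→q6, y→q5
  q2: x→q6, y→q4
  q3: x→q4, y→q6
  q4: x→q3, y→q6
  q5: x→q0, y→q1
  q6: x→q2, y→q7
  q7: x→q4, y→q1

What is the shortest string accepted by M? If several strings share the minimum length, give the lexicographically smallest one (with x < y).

xyx

A breadth-first search from q0 reaches an accepting state first via the path q0 → q3 → q6 → q2 on input xyx.
No string of length < 3 is accepted (BFS exhausts all shorter strings without reaching an accepting state), and xyx is the lexicographically least accepting string of length 3.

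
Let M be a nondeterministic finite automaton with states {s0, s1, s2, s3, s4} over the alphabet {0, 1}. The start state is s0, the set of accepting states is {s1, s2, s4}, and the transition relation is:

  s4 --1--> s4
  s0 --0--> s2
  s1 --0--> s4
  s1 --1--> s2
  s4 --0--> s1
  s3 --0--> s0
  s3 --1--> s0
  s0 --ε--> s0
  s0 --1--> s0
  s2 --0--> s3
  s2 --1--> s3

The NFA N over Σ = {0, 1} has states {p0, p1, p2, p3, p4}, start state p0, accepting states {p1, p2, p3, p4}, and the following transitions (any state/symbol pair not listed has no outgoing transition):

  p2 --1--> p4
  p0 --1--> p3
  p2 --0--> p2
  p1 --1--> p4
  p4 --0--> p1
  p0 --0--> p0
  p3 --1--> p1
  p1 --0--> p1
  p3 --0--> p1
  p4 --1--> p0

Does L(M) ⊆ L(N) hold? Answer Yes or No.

No

The string 0 is in L(M) but not in L(N).
So L(M) ⊄ L(N).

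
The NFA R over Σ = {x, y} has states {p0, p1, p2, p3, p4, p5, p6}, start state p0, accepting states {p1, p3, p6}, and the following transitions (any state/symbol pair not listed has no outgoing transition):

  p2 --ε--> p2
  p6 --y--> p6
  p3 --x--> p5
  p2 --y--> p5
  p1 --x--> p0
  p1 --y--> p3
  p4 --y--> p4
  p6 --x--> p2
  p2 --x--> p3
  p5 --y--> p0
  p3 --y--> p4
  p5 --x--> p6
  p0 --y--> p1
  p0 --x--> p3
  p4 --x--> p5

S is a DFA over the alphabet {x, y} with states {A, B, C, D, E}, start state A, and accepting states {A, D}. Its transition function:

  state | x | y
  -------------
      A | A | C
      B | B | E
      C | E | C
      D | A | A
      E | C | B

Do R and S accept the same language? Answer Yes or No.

The string y is accepted by R but rejected by S.
So L(R) ≠ L(S).

No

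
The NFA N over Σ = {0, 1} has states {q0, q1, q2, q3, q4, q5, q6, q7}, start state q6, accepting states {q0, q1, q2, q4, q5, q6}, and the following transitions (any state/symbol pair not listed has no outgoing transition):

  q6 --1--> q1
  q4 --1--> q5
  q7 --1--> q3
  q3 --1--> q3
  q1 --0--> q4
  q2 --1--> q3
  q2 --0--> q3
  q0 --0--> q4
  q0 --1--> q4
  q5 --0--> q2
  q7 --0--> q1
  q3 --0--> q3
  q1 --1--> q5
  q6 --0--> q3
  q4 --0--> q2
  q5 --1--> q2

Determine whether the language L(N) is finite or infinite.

finite

The useful states (reachable from q6 and able to reach an accepting state) are {q1, q2, q4, q5, q6}.
Restricted to these states the transition graph has no cycle, so every accepting path has bounded length and L is finite.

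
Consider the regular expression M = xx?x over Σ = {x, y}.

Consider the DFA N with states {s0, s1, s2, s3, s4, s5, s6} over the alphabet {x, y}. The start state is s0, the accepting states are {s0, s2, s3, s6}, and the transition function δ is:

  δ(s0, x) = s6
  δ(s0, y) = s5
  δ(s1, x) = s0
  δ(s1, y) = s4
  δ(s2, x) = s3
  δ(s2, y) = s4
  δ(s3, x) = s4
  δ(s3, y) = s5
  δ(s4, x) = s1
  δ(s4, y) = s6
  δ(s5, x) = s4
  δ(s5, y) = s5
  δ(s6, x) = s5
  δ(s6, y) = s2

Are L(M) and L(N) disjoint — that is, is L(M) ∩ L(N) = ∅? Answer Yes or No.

Converting the expression M to a DFA (subset construction, then merging equivalent states) gives the minimal DFA with states {m0, m1, m2, m3, m4}, start state m0, accepting states {m3, m4} and transitions m0: x→m1, y→m2; m1: x→m3, y→m2; m2: x→m2, y→m2; m3: x→m4, y→m2; m4: x→m2, y→m2.
Exploring the product automaton M × N from the start pair (m0, s0), following both machines on each input symbol, reaches 11 state pairs: (m0, s0), (m1, s6), (m2, s5), (m3, s5), (m2, s2), (m2, s4), (m4, s4), (m2, s3), (m2, s1), (m2, s6), (m2, s0).
M accepts in {m3, m4} and N accepts in {s0, s2, s3, s6}; no reachable pair has both components accepting, so no string drives both machines to acceptance simultaneously and L(M) ∩ L(N) = ∅.
So no string is accepted by both, and the intersection is empty.

Yes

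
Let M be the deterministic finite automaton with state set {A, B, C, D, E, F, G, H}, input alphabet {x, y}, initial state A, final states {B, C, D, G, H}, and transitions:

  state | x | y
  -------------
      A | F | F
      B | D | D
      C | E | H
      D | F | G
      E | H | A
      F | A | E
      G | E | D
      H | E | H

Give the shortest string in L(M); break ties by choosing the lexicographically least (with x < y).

xyx

A breadth-first search from A reaches an accepting state first via the path A → F → E → H on input xyx.
No string of length < 3 is accepted (BFS exhausts all shorter strings without reaching an accepting state), and xyx is the lexicographically least accepting string of length 3.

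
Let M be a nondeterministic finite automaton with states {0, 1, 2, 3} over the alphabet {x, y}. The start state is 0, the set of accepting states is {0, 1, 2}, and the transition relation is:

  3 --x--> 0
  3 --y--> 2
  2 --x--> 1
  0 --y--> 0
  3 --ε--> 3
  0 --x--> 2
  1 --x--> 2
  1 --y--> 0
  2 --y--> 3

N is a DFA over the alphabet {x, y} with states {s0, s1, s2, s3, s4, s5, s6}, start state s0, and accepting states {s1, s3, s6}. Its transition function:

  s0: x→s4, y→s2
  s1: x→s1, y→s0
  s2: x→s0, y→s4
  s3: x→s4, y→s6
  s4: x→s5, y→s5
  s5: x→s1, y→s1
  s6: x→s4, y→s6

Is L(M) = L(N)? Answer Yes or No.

The empty string ε is accepted by M but rejected by N.
So L(M) ≠ L(N).

No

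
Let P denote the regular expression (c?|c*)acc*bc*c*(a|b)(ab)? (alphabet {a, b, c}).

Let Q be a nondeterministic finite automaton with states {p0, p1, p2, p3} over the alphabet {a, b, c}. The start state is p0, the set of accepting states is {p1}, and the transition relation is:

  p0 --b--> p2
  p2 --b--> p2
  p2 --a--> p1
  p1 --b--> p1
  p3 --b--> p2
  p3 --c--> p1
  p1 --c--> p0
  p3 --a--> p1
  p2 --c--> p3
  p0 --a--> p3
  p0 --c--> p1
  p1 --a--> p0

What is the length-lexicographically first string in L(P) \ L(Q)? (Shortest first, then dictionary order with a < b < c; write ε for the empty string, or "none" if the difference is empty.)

acba

The string acba is accepted by P but not by Q.
No shorter string lies in the difference, and acba is the lexicographically first length-4 string in L(P) \ L(Q).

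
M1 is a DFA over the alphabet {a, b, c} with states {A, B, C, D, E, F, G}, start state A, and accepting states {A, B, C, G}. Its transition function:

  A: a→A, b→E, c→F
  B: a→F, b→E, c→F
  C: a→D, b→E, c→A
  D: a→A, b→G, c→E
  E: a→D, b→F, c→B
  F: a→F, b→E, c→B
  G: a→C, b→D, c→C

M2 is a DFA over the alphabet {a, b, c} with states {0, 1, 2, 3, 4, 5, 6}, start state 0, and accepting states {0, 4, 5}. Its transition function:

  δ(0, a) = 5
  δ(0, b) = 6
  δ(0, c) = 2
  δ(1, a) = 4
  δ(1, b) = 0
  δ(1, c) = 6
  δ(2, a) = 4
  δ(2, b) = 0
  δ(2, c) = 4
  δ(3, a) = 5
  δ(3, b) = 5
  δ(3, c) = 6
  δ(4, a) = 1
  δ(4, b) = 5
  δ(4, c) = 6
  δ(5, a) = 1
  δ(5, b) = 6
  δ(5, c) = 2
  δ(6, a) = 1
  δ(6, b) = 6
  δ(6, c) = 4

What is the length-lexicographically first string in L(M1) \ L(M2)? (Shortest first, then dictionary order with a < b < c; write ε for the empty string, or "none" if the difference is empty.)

aa

The string aa is accepted by M1 but not by M2.
No shorter string lies in the difference, and aa is the lexicographically first length-2 string in L(M1) \ L(M2).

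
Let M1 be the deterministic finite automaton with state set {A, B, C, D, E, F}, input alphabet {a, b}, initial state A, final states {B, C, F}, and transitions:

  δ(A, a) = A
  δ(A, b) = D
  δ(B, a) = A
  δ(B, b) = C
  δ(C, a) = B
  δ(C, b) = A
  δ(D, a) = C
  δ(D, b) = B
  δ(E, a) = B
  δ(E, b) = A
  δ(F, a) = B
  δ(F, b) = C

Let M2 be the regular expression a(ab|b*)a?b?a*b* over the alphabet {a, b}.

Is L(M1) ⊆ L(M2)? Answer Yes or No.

The string ba is in L(M1) but not in L(M2).
So L(M1) ⊄ L(M2).

No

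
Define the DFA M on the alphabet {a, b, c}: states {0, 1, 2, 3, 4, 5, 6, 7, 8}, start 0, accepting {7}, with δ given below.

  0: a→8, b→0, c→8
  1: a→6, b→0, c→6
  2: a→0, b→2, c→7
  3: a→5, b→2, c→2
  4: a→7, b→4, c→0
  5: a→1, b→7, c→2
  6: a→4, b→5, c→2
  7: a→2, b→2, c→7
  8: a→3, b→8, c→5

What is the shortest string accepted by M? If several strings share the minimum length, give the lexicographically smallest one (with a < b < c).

acb

A breadth-first search from 0 reaches an accepting state first via the path 0 → 8 → 5 → 7 on input acb.
No string of length < 3 is accepted (BFS exhausts all shorter strings without reaching an accepting state), and acb is the lexicographically least accepting string of length 3.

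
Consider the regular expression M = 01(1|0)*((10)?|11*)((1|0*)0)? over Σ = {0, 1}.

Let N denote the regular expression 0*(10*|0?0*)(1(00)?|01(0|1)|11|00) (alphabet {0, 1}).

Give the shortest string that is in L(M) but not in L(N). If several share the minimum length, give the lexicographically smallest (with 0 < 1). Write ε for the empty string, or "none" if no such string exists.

The string 0110 is accepted by M but not by N.
No shorter string lies in the difference, and 0110 is the lexicographically first length-4 string in L(M) \ L(N).

0110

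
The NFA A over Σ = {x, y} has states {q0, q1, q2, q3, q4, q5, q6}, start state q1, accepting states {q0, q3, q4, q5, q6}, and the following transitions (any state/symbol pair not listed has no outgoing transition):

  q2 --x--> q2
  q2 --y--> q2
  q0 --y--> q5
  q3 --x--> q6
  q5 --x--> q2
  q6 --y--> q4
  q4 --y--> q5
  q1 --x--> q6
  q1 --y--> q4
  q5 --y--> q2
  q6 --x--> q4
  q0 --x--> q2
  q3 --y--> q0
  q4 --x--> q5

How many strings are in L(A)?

The useful subgraph on states {q1, q4, q5, q6} is acyclic, so L(A) is finite; the longest accepting path visits 4 useful states, giving maximum string length 3.
Counting accepting paths from q1 by length: 2 of length 1, 4 of length 2, 4 of length 3. Total 10.

10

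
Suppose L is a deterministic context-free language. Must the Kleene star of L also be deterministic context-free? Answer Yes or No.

No

L = {c aⁿbⁿ : n≥0} ∪ {cc aⁿb²ⁿ : n≥0} is a DCFL (the number of leading c's fixes which ratio the DPDA checks), but L* is not. Every word of L starts with c, so in a factorisation of the string cc aⁱbʲ (i≥1) into words of L each factor begins at one of the two c's: either the whole string is a single word of L (forcing j = 2i), or it splits as c · (c aⁱbʲ) with c ∈ L (take n = 0) and c aⁱbʲ ∈ L (forcing j = i). Thus L* ∩ cca⁺b* = {cc aⁿbⁿ : n≥1} ∪ {cc aⁿb²ⁿ : n≥1}. A DPDA for L* would give one for this intersection with a regular set, and, started from its configuration after reading cc, one for {aⁿbⁿ : n≥1} ∪ {aⁿb²ⁿ : n≥1}, which no deterministic PDA accepts (a DPDA for it would have a single run on aⁿb²ⁿ, accepting after the prefix aⁿbⁿ and accepting again after n more b's; an ordinary PDA that simulates it on a's and b's and, at any moment when it is accepting, may switch to reading only a fresh letter d while feeding each d to the simulation as a b, would accept aⁱbʲdᵏ (k≥1) exactly when both aⁱbʲ and aⁱbʲ⁺ᵏ are in the language, i.e. its language intersected with the regular set a*b*d⁺ would be exactly {aⁿbⁿdⁿ : n≥1} — impossible, since context-free languages are closed under intersection with regular sets and {aⁿbⁿdⁿ} is not context-free). So L* is not a DCFL.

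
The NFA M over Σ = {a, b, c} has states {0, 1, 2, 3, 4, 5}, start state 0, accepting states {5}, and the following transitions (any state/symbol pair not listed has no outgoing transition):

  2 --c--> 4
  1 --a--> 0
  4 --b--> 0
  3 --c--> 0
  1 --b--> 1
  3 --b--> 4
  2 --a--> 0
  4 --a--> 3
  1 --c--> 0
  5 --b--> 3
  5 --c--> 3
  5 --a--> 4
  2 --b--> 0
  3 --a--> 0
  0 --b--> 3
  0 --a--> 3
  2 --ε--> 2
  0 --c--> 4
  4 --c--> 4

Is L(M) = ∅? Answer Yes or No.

The states reachable from the start state are {0, 3, 4}.
None of the accepting states {5} is reachable, so no string is accepted and L(M) = ∅.

Yes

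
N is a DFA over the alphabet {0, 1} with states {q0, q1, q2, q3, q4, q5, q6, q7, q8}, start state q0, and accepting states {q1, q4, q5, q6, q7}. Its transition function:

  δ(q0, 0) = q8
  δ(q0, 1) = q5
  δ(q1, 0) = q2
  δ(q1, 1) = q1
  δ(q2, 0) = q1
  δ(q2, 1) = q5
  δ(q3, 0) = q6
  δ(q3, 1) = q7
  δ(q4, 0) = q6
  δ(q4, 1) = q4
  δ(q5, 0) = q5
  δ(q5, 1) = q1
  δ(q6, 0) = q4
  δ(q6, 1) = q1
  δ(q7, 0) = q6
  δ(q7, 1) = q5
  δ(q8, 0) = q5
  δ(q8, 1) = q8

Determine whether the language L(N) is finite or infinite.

State q8 is reachable from the start and can reach an accepting state, and it lies on the cycle q8 → q8.
Traversing that cycle any number of times yields accepted strings of unbounded length, so the language is infinite.

infinite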